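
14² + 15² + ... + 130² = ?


Σₖ₌14^130 k² = Σₖ₌₁^130 k² − Σₖ₌₁^13 k²
= 130·131·261/6 − 13·14·27/6
= 740805 − 819 = 739986

Σk² = 739986


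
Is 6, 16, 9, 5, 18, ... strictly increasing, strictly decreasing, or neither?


Differences: 10, -7, -4, 13
Difference at position 1 is +10 (> 0) but position 2 is -7 (< 0) — sequence both rises and falls
→ NOT monotonic

Not monotonic


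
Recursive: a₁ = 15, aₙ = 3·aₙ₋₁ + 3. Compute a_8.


Computing step by step:
a_1 = 15
a_2 = 48
a_3 = 147
a_4 = 444
a_5 = 1335
a_6 = 4008
a_7 = 12027
a_8 = 36084


a_8 = 36084


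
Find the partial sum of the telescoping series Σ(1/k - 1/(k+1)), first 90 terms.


Telescoping: adjacent terms cancel.
= 1/1 - 1/91
= 1 - 1/91 = 90/91

Sum = 90/91


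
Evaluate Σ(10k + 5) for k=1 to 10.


Σ(10k+5) = 10·Σk + 5·n
= 10·55 + 5·10
= 550 + 50 = 600

Σ = 600


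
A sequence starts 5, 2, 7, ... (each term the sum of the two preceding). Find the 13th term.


Computing iteratively: 5, 2, 7, 9, 16, 25, 41, 66, 107, 173, 280, 453, ...
a_13 = 733

a_13 = 733


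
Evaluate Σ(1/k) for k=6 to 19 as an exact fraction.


Σₖ₌6^19 1/k = 1/6 + 1/7 + 1/8 + ... + 1/19
= 19622959/15519504
≈ 1.2644

Sum = 19622959/15519504 ≈ 1.2644


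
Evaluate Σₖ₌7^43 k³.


Σₖ₌7^43 k³ = [43·44/2]² − [6·7/2]²
= 894916 − 441 = 894475

Σk³ = 894475


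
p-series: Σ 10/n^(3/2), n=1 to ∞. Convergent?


p-series test: Σ c/n^p converges if p > 1, diverges if p ≤ 1 (constant c > 0 doesn't affect convergence).
p = 3/2
3/2 > 1 → CONVERGES

Converges (p = 3/2 > 1)


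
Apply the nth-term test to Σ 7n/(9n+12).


lim(n→∞) 7n/(9n+12) = 7/9 = 7/9  (divide numerator and denominator by n)
lim aₙ = 7/9 ≠ 0 → series DIVERGES

Diverges (lim aₙ = 7/9 ≠ 0)


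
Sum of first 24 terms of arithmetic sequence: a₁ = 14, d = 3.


aₙ = 14 + (24-1)×3 = 83
Sₙ = n(a₁+aₙ)/2 = 24×(14+83)/2
= 24×97/2 = 1164

S_24 = 1164


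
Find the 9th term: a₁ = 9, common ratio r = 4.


aₙ = a₁·r^(n-1)
= 9×4^8
= 9×65536
= 589824

a_9 = 589824


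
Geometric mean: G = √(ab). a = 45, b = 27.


GM = √(45×27) = √1215 = 34.8569

GM = 34.8569


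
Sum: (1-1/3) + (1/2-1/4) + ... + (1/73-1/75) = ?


Telescoping with gap 2: two head and two tail terms survive.
= (1 + 1/2) - (1/74 + 1/75)
= 3/2 - 1/74 - 1/75 = 4088/2775

Sum = 4088/2775


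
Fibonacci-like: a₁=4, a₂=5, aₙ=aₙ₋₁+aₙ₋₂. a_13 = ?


Computing iteratively: 4, 5, 9, 14, 23, 37, 60, 97, 157, 254, 411, 665, ...
a_13 = 1076

a_13 = 1076


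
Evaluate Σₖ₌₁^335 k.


n(n+1)/2 = 335×336/2 = 112560/2 = 56280

Σk = 56280


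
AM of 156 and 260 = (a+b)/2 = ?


AM = (156 + 260)/2 = 416/2 = 208

AM = 208


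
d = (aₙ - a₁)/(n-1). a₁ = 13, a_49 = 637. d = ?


d = (aₙ - a₁)/(n-1)
= (637 - 13)/(49-1)
= 624/48 = 13

d = 13


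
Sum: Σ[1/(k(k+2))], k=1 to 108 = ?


1/(k(k+2)) = (1/2)·(1/k - 1/(k+2)) (partial fractions)
Telescoping: Σ = (1/2)·(1 + 1/2 - 1/109 - 1/110) = 8883/11990

Sum = 8883/11990


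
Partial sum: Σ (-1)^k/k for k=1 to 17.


S = -1 + 1/2 - 1/3 + 1/4 - 1/5 + 1/6 - 1/7 + 1/8 ± ...
= -0.7217
(Full series converges to -ln(2) ≈ -0.6931)

S_17 = -0.7217


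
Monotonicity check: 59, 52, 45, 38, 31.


Differences: -7, -7, -7, -7
All differences < 0 → strictly DECREASING

Monotonically decreasing


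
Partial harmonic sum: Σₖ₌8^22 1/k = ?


Σₖ₌8^22 1/k = 1/8 + 1/9 + 1/10 + ... + 1/22
= 28399557/25865840
≈ 1.098

Sum = 28399557/25865840 ≈ 1.098


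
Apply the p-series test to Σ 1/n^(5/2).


p-series test: Σ c/n^p converges if p > 1, diverges if p ≤ 1 (constant c > 0 doesn't affect convergence).
p = 5/2
5/2 > 1 → CONVERGES

Converges (p = 5/2 > 1)


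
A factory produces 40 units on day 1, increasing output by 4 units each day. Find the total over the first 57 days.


aₙ = 40 + (57-1)×4 = 264
Sₙ = n(a₁+aₙ)/2 = 57×(40+264)/2
= 57×304/2 = 8664

S_57 = 8664


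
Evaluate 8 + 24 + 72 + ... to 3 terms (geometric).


Sₙ = 8×(3^3 - 1)/(3 - 1)
= 8×(27 - 1)/2
= 8×26/2
= 104

S_3 = 104


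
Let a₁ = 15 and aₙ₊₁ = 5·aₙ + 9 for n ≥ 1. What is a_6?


Computing step by step:
a_1 = 15
a_2 = 84
a_3 = 429
a_4 = 2154
a_5 = 10779
a_6 = 53904


a_6 = 53904


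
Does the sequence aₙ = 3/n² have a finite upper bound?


a₁ = 3, a₂ = 3/4, a₃ = 3/9, ...
0 < aₙ ≤ 3 for all n ≥ 1
The sequence IS bounded

Bounded (0 < aₙ ≤ 3)


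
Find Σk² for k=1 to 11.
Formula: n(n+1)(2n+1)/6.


n = 11
n(n+1)(2n+1)/6 = 11×12×23/6
= 3036/6 = 506

Σk² = 506


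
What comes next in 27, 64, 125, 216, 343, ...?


Pattern: perfect cubes: n³
Terms: 27, 64, 125, 216, 343
Next term = 512

Next term = 512


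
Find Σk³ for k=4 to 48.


Σₖ₌4^48 k³ = [48·49/2]² − [3·4/2]²
= 1382976 − 36 = 1382940

Σk³ = 1382940


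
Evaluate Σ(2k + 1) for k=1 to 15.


Σ(2k+1) = 2·Σk + 1·n
= 2·120 + 1·15
= 240 + 15 = 255

Σ = 255


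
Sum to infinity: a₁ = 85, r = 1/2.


S∞ = a₁/(1-r) = 85/(1 - 1/2)
= 85/(1/2)
= 170

S∞ = 170


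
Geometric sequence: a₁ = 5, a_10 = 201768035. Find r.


r^(n-1) = aₙ/a₁
r^9 = 201768035/5 = 40353607
r = 40353607^(1/9)
= 7

r = 7


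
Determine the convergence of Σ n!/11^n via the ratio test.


aₙ = n!/11^n
a_{n+1}/aₙ = (n+1)!/11^(n+1) × 11^n/n!
= (n+1)/11
L = lim(n→∞) (n+1)/11 = ∞
L > 1 → series DIVERGES

Diverges (ratio test: L = ∞ > 1)


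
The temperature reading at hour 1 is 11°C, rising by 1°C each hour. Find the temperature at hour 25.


aₙ = a₁ + (n-1)d
= 11 + (25-1)×1
= 11 + 24
= 35

a_25 = 35


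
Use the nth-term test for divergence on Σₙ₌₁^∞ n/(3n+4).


lim(n→∞) n/(3n+4) = 1/3 = 1/3  (divide numerator and denominator by n)
lim aₙ = 1/3 ≠ 0 → series DIVERGES

Diverges (lim aₙ = 1/3 ≠ 0)


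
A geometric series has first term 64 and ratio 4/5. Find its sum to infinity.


S∞ = a₁/(1-r) = 64/(1 - 4/5)
= 64/(1/5)
= 320

S∞ = 320


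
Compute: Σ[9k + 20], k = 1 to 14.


Σ(9k+20) = 9·Σk + 20·n
= 9·105 + 20·14
= 945 + 280 = 1225

Σ = 1225


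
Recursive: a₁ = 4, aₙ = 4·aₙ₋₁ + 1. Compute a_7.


Computing step by step:
a_1 = 4
a_2 = 17
a_3 = 69
a_4 = 277
a_5 = 1109
a_6 = 4437
a_7 = 17749


a_7 = 17749


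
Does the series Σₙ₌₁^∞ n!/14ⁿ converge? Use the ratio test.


aₙ = n!/14^n
a_{n+1}/aₙ = (n+1)!/14^(n+1) × 14^n/n!
= (n+1)/14
L = lim(n→∞) (n+1)/14 = ∞
L > 1 → series DIVERGES

Diverges (ratio test: L = ∞ > 1)


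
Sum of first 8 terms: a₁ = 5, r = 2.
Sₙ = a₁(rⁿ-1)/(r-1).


Sₙ = 5×(2^8 - 1)/(2 - 1)
= 5×(256 - 1)/1
= 5×255/1
= 1275

S_8 = 1275


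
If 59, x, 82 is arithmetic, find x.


AM = (59 + 82)/2 = 141/2 = 70.5

AM = 70.5


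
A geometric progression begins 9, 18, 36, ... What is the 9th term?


aₙ = a₁·r^(n-1)
= 9×2^8
= 9×256
= 2304

a_9 = 2304


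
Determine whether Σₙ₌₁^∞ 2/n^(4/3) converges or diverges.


p-series test: Σ c/n^p converges if p > 1, diverges if p ≤ 1 (constant c > 0 doesn't affect convergence).
p = 4/3
4/3 > 1 → CONVERGES

Converges (p = 4/3 > 1)


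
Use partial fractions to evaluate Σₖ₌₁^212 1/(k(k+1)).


1/(k(k+1)) = 1/k - 1/(k+1) (partial fractions)
Telescoping: Σ = 1 - 1/213 = 212/213

Sum = 212/213


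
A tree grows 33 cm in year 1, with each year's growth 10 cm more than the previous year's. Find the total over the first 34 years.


aₙ = 33 + (34-1)×10 = 363
Sₙ = n(a₁+aₙ)/2 = 34×(33+363)/2
= 34×396/2 = 6732

S_34 = 6732


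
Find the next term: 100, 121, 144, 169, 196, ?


Pattern: perfect squares: n²
Terms: 100, 121, 144, 169, 196
Next term = 225

Next term = 225


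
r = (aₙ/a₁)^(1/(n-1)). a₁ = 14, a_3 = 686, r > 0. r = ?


r^(n-1) = aₙ/a₁
r^2 = 686/14 = 49
r = 49^(1/2)
= ±7; taking r > 0 gives r = 7

r = 7


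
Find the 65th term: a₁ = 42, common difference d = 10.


aₙ = a₁ + (n-1)d
= 42 + (65-1)×10
= 42 + 640
= 682

a_65 = 682


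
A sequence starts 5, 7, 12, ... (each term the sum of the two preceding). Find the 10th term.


Computing iteratively: 5, 7, 12, 19, 31, 50, 81, 131, 212, 343
a_10 = 343

a_10 = 343


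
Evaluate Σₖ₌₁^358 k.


n(n+1)/2 = 358×359/2 = 128522/2 = 64261

Σk = 64261


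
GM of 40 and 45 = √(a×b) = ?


GM = √(40×45) = √1800 = 42.4264

GM = 42.4264


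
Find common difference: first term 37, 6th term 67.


d = (aₙ - a₁)/(n-1)
= (67 - 37)/(6-1)
= 30/5 = 6

d = 6


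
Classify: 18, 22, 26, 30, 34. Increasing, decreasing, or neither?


Differences: 4, 4, 4, 4
All differences > 0 → strictly INCREASING

Monotonically increasing


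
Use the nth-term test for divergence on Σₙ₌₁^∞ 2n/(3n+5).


lim(n→∞) 2n/(3n+5) = 2/3 = 2/3  (divide numerator and denominator by n)
lim aₙ = 2/3 ≠ 0 → series DIVERGES

Diverges (lim aₙ = 2/3 ≠ 0)


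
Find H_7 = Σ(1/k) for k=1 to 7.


H_7 = 1/1 + 1/2 + 1/3 + 1/4 + 1/5 + 1/6 + 1/7
= 363/140
≈ 2.5929

H_7 = 363/140 ≈ 2.5929


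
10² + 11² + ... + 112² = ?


Σₖ₌10^112 k² = Σₖ₌₁^112 k² − Σₖ₌₁^9 k²
= 112·113·225/6 − 9·10·19/6
= 474600 − 285 = 474315

Σk² = 474315


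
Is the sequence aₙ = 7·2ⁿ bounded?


aₙ = 7·2ⁿ → as n→∞, aₙ→∞ (since base 2 > 1)
No finite upper bound exists
The sequence is UNBOUNDED

Unbounded (aₙ → ∞ as n → ∞)


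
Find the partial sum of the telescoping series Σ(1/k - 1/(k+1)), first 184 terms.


Telescoping: adjacent terms cancel.
= 1/1 - 1/185
= 1 - 1/185 = 184/185

Sum = 184/185


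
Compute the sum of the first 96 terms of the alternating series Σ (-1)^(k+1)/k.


S = 1 - 1/2 + 1/3 - 1/4 + 1/5 - 1/6 + 1/7 - 1/8 ± ...
= 0.688
(Full series converges to +ln(2) ≈ +0.6931)

S_96 = 0.688


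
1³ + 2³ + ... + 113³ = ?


n(n+1)/2 = 113×114/2 = 6441
Σk³ = 6441² = 41486481

Σk³ = 41486481


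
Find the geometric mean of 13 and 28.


GM = √(13×28) = √364 = 19.0788

GM = 19.0788


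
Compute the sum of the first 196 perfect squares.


n = 196
n(n+1)(2n+1)/6 = 196×197×393/6
= 15174516/6 = 2529086

Σk² = 2529086


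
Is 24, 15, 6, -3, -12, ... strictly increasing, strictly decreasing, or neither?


Differences: -9, -9, -9, -9
All differences < 0 → strictly DECREASING

Monotonically decreasing


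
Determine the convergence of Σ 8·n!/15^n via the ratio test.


aₙ = 8·n!/15^n
a_{n+1}/aₙ = (n+1)!/15^(n+1) × 15^n/n!  (constant 8 cancels)
= (n+1)/15
L = lim(n→∞) (n+1)/15 = ∞
L > 1 → series DIVERGES

Diverges (ratio test: L = ∞ > 1)


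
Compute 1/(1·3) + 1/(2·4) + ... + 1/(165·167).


1/(k(k+2)) = (1/2)·(1/k - 1/(k+2)) (partial fractions)
Telescoping: Σ = (1/2)·(1 + 1/2 - 1/166 - 1/167) = 20625/27722

Sum = 20625/27722


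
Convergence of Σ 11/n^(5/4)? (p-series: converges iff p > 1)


p-series test: Σ c/n^p converges if p > 1, diverges if p ≤ 1 (constant c > 0 doesn't affect convergence).
p = 5/4
5/4 > 1 → CONVERGES

Converges (p = 5/4 > 1)


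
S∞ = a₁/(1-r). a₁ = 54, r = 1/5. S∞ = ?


S∞ = a₁/(1-r) = 54/(1 - 1/5)
= 54/(4/5)
= 135/2

S∞ = 135/2


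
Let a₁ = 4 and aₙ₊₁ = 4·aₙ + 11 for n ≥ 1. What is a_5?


Computing step by step:
a_1 = 4
a_2 = 27
a_3 = 119
a_4 = 487
a_5 = 1959


a_5 = 1959


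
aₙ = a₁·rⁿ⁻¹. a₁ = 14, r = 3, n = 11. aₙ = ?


aₙ = a₁·r^(n-1)
= 14×3^10
= 14×59049
= 826686

a_11 = 826686


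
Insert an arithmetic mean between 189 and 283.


AM = (189 + 283)/2 = 472/2 = 236

AM = 236


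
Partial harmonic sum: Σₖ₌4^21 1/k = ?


Σₖ₌4^21 1/k = 1/4 + 1/5 + 1/6 + ... + 1/21
= 28121735/15519504
≈ 1.812

Sum = 28121735/15519504 ≈ 1.812


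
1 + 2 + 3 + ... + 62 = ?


n(n+1)/2 = 62×63/2 = 3906/2 = 1953

Σk = 1953


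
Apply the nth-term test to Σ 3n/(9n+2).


lim(n→∞) 3n/(9n+2) = 3/9 = 1/3  (divide numerator and denominator by n)
lim aₙ = 1/3 ≠ 0 → series DIVERGES

Diverges (lim aₙ = 1/3 ≠ 0)


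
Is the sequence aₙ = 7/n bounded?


a₁ = 7, a₂ = 7/2, a₃ = 7/3, ...
0 < aₙ ≤ 7 for all n ≥ 1
Lower bound: 0, Upper bound: 7
The sequence IS bounded

Bounded (0 < aₙ ≤ 7)


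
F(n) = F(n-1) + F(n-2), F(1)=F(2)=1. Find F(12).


Fibonacci sequence: 1, 1, 2, 3, 5, 8, 13, 21, 34, 55, 89, ...
F(12) = 144

F(12) = 144


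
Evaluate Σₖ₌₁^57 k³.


n(n+1)/2 = 57×58/2 = 1653
Σk³ = 1653² = 2732409

Σk³ = 2732409


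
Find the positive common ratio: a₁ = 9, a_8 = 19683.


r^(n-1) = aₙ/a₁
r^7 = 19683/9 = 2187
r = 2187^(1/7)
= 3

r = 3


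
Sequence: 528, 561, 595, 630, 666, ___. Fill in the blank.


Pattern: triangular numbers: n(n+1)/2
Terms: 528, 561, 595, 630, 666
Next term = 703

Next term = 703


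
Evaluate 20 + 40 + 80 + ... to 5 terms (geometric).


Sₙ = 20×(2^5 - 1)/(2 - 1)
= 20×(32 - 1)/1
= 20×31/1
= 620

S_5 = 620


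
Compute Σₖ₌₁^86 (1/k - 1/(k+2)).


Telescoping with gap 2: two head and two tail terms survive.
= (1 + 1/2) - (1/87 + 1/88)
= 3/2 - 1/87 - 1/88 = 11309/7656

Sum = 11309/7656


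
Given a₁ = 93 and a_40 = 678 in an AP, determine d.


d = (aₙ - a₁)/(n-1)
= (678 - 93)/(40-1)
= 585/39 = 15

d = 15


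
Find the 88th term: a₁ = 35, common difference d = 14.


aₙ = a₁ + (n-1)d
= 35 + (88-1)×14
= 35 + 1218
= 1253

a_88 = 1253


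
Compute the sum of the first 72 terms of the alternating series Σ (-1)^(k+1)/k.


S = 1 - 1/2 + 1/3 - 1/4 + 1/5 - 1/6 + 1/7 - 1/8 ± ...
= 0.6863
(Full series converges to +ln(2) ≈ +0.6931)

S_72 = 0.6863


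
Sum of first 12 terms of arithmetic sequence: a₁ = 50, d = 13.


aₙ = 50 + (12-1)×13 = 193
Sₙ = n(a₁+aₙ)/2 = 12×(50+193)/2
= 12×243/2 = 1458

S_12 = 1458


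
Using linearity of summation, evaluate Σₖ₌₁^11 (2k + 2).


Σ(2k+2) = 2·Σk + 2·n
= 2·66 + 2·11
= 132 + 22 = 154

Σ = 154


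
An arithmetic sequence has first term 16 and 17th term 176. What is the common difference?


d = (aₙ - a₁)/(n-1)
= (176 - 16)/(17-1)
= 160/16 = 10

d = 10


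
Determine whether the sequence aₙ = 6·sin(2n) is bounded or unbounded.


For all n, -1 ≤ sin(2n) ≤ 1, so -6 ≤ 6·sin(2n) ≤ 6
Lower bound: -6, Upper bound: 6
The sequence IS bounded

Bounded (-6 ≤ aₙ ≤ 6)


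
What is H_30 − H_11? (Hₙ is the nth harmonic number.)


Σₖ₌12^30 1/k = 1/12 + 1/13 + 1/14 + ... + 1/30
= 2271118025257/2329089562800
≈ 0.9751

Sum = 2271118025257/2329089562800 ≈ 0.9751


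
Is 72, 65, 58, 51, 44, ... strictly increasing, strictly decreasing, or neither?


Differences: -7, -7, -7, -7
All differences < 0 → strictly DECREASING

Monotonically decreasing


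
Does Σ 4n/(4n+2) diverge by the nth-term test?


lim(n→∞) 4n/(4n+2) = 4/4 = 1  (divide numerator and denominator by n)
lim aₙ = 1 ≠ 0 → series DIVERGES

Diverges (lim aₙ = 1 ≠ 0)


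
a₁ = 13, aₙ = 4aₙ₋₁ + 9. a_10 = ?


Computing step by step:
a_1 = 13
a_2 = 61
a_3 = 253
a_4 = 1021
a_5 = 4093
a_6 = 16381
a_7 = 65533
a_8 = 262141
a_9 = 1048573
a_10 = 4194301


a_10 = 4194301


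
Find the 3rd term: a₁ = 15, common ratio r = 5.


aₙ = a₁·r^(n-1)
= 15×5^2
= 15×25
= 375

a_3 = 375


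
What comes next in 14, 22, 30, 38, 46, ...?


Pattern: arithmetic (d=8)
Terms: 14, 22, 30, 38, 46
Next term = 54

Next term = 54


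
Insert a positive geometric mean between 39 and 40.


GM = √(39×40) = √1560 = 39.4968

GM = 39.4968


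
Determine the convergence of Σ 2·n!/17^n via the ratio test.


aₙ = 2·n!/17^n
a_{n+1}/aₙ = (n+1)!/17^(n+1) × 17^n/n!  (constant 2 cancels)
= (n+1)/17
L = lim(n→∞) (n+1)/17 = ∞
L > 1 → series DIVERGES

Diverges (ratio test: L = ∞ > 1)


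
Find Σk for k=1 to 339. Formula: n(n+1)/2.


n(n+1)/2 = 339×340/2 = 115260/2 = 57630

Σk = 57630


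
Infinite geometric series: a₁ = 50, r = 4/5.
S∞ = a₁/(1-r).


S∞ = a₁/(1-r) = 50/(1 - 4/5)
= 50/(1/5)
= 250

S∞ = 250


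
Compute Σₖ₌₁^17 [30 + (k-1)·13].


aₙ = 30 + (17-1)×13 = 238
Sₙ = n(a₁+aₙ)/2 = 17×(30+238)/2
= 17×268/2 = 2278

S_17 = 2278


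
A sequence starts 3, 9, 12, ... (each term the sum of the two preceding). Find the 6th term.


Computing iteratively: 3, 9, 12, 21, 33, 54
a_6 = 54

a_6 = 54


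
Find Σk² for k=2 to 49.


Σₖ₌2^49 k² = Σₖ₌₁^49 k² − Σₖ₌₁^1 k²
= 49·50·99/6 − 1·2·3/6
= 40425 − 1 = 40424

Σk² = 40424


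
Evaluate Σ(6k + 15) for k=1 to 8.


Σ(6k+15) = 6·Σk + 15·n
= 6·36 + 15·8
= 216 + 120 = 336

Σ = 336


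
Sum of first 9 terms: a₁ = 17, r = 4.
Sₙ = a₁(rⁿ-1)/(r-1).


Sₙ = 17×(4^9 - 1)/(4 - 1)
= 17×(262144 - 1)/3
= 17×262143/3
= 1485477

S_9 = 1485477


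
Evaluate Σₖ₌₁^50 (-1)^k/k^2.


S = -1 + 1/4 - 1/9 + 1/16 - 1/25 + 1/36 - 1/49 + 1/64 ± ...
= -0.8223
(Full series converges to -π²/12 ≈ -0.8225)

S_50 = -0.8223


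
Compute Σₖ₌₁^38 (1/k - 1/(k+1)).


Telescoping: adjacent terms cancel.
= 1/1 - 1/39
= 1 - 1/39 = 38/39

Sum = 38/39


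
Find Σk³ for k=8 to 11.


Σₖ₌8^11 k³ = [11·12/2]² − [7·8/2]²
= 4356 − 784 = 3572

Σk³ = 3572


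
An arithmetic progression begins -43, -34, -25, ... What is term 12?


aₙ = a₁ + (n-1)d
= -43 + (12-1)×9
= -43 + 99
= 56

a_12 = 56


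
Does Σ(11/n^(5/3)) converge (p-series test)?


p-series test: Σ c/n^p converges if p > 1, diverges if p ≤ 1 (constant c > 0 doesn't affect convergence).
p = 5/3
5/3 > 1 → CONVERGES

Converges (p = 5/3 > 1)


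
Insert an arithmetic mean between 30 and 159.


AM = (30 + 159)/2 = 189/2 = 94.5

AM = 94.5


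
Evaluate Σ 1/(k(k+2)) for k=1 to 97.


1/(k(k+2)) = (1/2)·(1/k - 1/(k+2)) (partial fractions)
Telescoping: Σ = (1/2)·(1 + 1/2 - 1/98 - 1/99) = 3589/4851

Sum = 3589/4851


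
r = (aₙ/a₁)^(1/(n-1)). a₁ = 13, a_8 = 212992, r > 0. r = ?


r^(n-1) = aₙ/a₁
r^7 = 212992/13 = 16384
r = 16384^(1/7)
= 4

r = 4


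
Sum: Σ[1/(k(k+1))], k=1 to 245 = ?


1/(k(k+1)) = 1/k - 1/(k+1) (partial fractions)
Telescoping: Σ = 1 - 1/246 = 245/246

Sum = 245/246


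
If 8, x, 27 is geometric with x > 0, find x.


GM = √(8×27) = √216 = 14.6969

GM = 14.6969


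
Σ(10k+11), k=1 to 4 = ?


Σ(10k+11) = 10·Σk + 11·n
= 10·10 + 11·4
= 100 + 44 = 144

Σ = 144


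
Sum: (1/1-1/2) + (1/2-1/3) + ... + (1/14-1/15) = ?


Telescoping: adjacent terms cancel.
= 1/1 - 1/15
= 1 - 1/15 = 14/15

Sum = 14/15


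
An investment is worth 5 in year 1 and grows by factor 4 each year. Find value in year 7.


aₙ = a₁·r^(n-1)
= 5×4^6
= 5×4096
= 20480

a_7 = 20480


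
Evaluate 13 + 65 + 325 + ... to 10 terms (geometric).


Sₙ = 13×(5^10 - 1)/(5 - 1)
= 13×(9765625 - 1)/4
= 13×9765624/4
= 31738278

S_10 = 31738278


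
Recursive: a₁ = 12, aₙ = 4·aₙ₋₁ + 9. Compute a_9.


Computing step by step:
a_1 = 12
a_2 = 57
a_3 = 237
a_4 = 957
a_5 = 3837
a_6 = 15357
a_7 = 61437
a_8 = 245757
a_9 = 983037


a_9 = 983037


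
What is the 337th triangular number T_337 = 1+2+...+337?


n(n+1)/2 = 337×338/2 = 113906/2 = 56953

Σk = 56953


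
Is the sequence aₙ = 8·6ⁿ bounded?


aₙ = 8·6ⁿ → as n→∞, aₙ→∞ (since base 6 > 1)
No finite upper bound exists
The sequence is UNBOUNDED

Unbounded (aₙ → ∞ as n → ∞)


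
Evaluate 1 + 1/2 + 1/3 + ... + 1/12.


H_12 = 1/1 + 1/2 + 1/3 + ... + 1/12
= 86021/27720
≈ 3.1032

H_12 = 86021/27720 ≈ 3.1032


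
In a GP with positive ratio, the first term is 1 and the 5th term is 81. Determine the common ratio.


r^(n-1) = aₙ/a₁
r^4 = 81/1 = 81
r = 81^(1/4)
= ±3; taking r > 0 gives r = 3

r = 3


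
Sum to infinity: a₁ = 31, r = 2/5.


S∞ = a₁/(1-r) = 31/(1 - 2/5)
= 31/(3/5)
= 155/3

S∞ = 155/3


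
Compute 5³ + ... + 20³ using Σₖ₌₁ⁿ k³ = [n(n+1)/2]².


Σₖ₌5^20 k³ = [20·21/2]² − [4·5/2]²
= 44100 − 100 = 44000

Σk³ = 44000


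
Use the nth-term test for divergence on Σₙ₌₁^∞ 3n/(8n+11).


lim(n→∞) 3n/(8n+11) = 3/8 = 3/8  (divide numerator and denominator by n)
lim aₙ = 3/8 ≠ 0 → series DIVERGES

Diverges (lim aₙ = 3/8 ≠ 0)


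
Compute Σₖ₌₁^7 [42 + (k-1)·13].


aₙ = 42 + (7-1)×13 = 120
Sₙ = n(a₁+aₙ)/2 = 7×(42+120)/2
= 7×162/2 = 567

S_7 = 567


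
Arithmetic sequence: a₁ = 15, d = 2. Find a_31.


aₙ = a₁ + (n-1)d
= 15 + (31-1)×2
= 15 + 60
= 75

a_31 = 75


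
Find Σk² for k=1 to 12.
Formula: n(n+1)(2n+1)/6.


n = 12
n(n+1)(2n+1)/6 = 12×13×25/6
= 3900/6 = 650

Σk² = 650


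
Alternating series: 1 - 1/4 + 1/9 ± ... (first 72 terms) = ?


S = 1 - 1/4 + 1/9 - 1/16 + 1/25 - 1/36 + 1/49 - 1/64 ± ...
= 0.8224
(Full series converges to +π²/12 ≈ +0.8225)

S_72 = 0.8224


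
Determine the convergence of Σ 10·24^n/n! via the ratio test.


aₙ = 10·24^n/n!
a_{n+1}/aₙ = 24^(n+1)/(n+1)! × n!/24^n  (constant 10 cancels)
= 24/(n+1)
L = lim(n→∞) 24/(n+1) = 0
L < 1 → series CONVERGES

Converges (ratio test: L = 0 < 1)


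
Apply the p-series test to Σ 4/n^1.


p-series test: Σ c/n^p converges if p > 1, diverges if p ≤ 1 (constant c > 0 doesn't affect convergence).
p = 1
1 ≤ 1 → DIVERGES

Diverges (p = 1 ≤ 1)


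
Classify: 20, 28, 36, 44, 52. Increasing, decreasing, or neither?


Differences: 8, 8, 8, 8
All differences > 0 → strictly INCREASING

Monotonically increasing


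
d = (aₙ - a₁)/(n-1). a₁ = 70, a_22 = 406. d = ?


d = (aₙ - a₁)/(n-1)
= (406 - 70)/(22-1)
= 336/21 = 16

d = 16


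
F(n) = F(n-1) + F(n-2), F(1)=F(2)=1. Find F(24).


Fibonacci sequence: 1, 1, 2, 3, 5, 8, 13, 21, 34, 55, 89, ...
F(24) = 46368

F(24) = 46368


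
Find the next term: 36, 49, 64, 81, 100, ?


Pattern: perfect squares: n²
Terms: 36, 49, 64, 81, 100
Next term = 121

Next term = 121


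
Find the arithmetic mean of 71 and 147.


AM = (71 + 147)/2 = 218/2 = 109

AM = 109


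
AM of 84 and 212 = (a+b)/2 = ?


AM = (84 + 212)/2 = 296/2 = 148

AM = 148


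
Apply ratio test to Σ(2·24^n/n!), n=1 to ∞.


aₙ = 2·24^n/n!
a_{n+1}/aₙ = 24^(n+1)/(n+1)! × n!/24^n  (constant 2 cancels)
= 24/(n+1)
L = lim(n→∞) 24/(n+1) = 0
L < 1 → series CONVERGES

Converges (ratio test: L = 0 < 1)


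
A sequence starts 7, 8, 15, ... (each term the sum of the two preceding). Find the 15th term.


Computing iteratively: 7, 8, 15, 23, 38, 61, 99, 160, 259, 419, 678, 1097, ...
a_15 = 4647

a_15 = 4647


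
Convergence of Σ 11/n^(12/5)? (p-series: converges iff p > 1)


p-series test: Σ c/n^p converges if p > 1, diverges if p ≤ 1 (constant c > 0 doesn't affect convergence).
p = 12/5
12/5 > 1 → CONVERGES

Converges (p = 12/5 > 1)


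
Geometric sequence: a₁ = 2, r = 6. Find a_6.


aₙ = a₁·r^(n-1)
= 2×6^5
= 2×7776
= 15552

a_6 = 15552


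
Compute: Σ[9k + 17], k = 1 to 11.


Σ(9k+17) = 9·Σk + 17·n
= 9·66 + 17·11
= 594 + 187 = 781

Σ = 781


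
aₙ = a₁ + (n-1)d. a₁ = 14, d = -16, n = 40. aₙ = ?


aₙ = a₁ + (n-1)d
= 14 + (40-1)×-16
= 14 - 624
= -610

a_40 = -610


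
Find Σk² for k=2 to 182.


Σₖ₌2^182 k² = Σₖ₌₁^182 k² − Σₖ₌₁^1 k²
= 182·183·365/6 − 1·2·3/6
= 2026115 − 1 = 2026114

Σk² = 2026114


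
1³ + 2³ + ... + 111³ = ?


n(n+1)/2 = 111×112/2 = 6216
Σk³ = 6216² = 38638656

Σk³ = 38638656


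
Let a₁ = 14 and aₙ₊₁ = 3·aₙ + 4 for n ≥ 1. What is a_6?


Computing step by step:
a_1 = 14
a_2 = 46
a_3 = 142
a_4 = 430
a_5 = 1294
a_6 = 3886


a_6 = 3886


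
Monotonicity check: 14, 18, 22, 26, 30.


Differences: 4, 4, 4, 4
All differences > 0 → strictly INCREASING

Monotonically increasing


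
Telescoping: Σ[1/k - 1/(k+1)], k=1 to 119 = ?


Telescoping: adjacent terms cancel.
= 1/1 - 1/120
= 1 - 1/120 = 119/120

Sum = 119/120


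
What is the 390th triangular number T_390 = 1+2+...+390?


n(n+1)/2 = 390×391/2 = 152490/2 = 76245

Σk = 76245


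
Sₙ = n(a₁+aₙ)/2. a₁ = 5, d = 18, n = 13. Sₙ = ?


aₙ = 5 + (13-1)×18 = 221
Sₙ = n(a₁+aₙ)/2 = 13×(5+221)/2
= 13×226/2 = 1469

S_13 = 1469


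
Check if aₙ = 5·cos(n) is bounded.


For all n, -1 ≤ cos(n) ≤ 1, so -5 ≤ 5·cos(n) ≤ 5
Lower bound: -5, Upper bound: 5
The sequence IS bounded

Bounded (-5 ≤ aₙ ≤ 5)


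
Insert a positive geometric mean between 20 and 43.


GM = √(20×43) = √860 = 29.3258

GM = 29.3258


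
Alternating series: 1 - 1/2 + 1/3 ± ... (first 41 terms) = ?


S = 1 - 1/2 + 1/3 - 1/4 + 1/5 - 1/6 + 1/7 - 1/8 ± ...
= 0.7052
(Full series converges to +ln(2) ≈ +0.6931)

S_41 = 0.7052


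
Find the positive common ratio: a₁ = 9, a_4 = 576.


r^(n-1) = aₙ/a₁
r^3 = 576/9 = 64
r = 64^(1/3)
= 4

r = 4


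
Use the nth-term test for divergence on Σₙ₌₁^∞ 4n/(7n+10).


lim(n→∞) 4n/(7n+10) = 4/7 = 4/7  (divide numerator and denominator by n)
lim aₙ = 4/7 ≠ 0 → series DIVERGES

Diverges (lim aₙ = 4/7 ≠ 0)


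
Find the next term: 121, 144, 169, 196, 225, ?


Pattern: perfect squares: n²
Terms: 121, 144, 169, 196, 225
Next term = 256

Next term = 256


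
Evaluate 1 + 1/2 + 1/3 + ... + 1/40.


H_40 = 1/1 + 1/2 + 1/3 + ... + 1/40
= 2078178381193813/485721041551200
≈ 4.2785

H_40 = 2078178381193813/485721041551200 ≈ 4.2785


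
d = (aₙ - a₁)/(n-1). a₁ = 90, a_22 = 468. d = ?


d = (aₙ - a₁)/(n-1)
= (468 - 90)/(22-1)
= 378/21 = 18

d = 18


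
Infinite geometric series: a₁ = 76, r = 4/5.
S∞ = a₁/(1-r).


S∞ = a₁/(1-r) = 76/(1 - 4/5)
= 76/(1/5)
= 380

S∞ = 380


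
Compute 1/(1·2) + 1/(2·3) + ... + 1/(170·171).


1/(k(k+1)) = 1/k - 1/(k+1) (partial fractions)
Telescoping: Σ = 1 - 1/171 = 170/171

Sum = 170/171


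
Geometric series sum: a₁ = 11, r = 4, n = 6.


Sₙ = 11×(4^6 - 1)/(4 - 1)
= 11×(4096 - 1)/3
= 11×4095/3
= 15015

S_6 = 15015


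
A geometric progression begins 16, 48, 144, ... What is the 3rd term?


aₙ = a₁·r^(n-1)
= 16×3^2
= 16×9
= 144

a_3 = 144


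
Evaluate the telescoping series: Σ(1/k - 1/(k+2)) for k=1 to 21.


Telescoping with gap 2: two head and two tail terms survive.
= (1 + 1/2) - (1/22 + 1/23)
= 3/2 - 1/22 - 1/23 = 357/253

Sum = 357/253


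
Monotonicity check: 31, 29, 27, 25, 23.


Differences: -2, -2, -2, -2
All differences < 0 → strictly DECREASING

Monotonically decreasing


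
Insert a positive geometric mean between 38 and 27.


GM = √(38×27) = √1026 = 32.0312

GM = 32.0312


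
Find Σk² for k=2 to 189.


Σₖ₌2^189 k² = Σₖ₌₁^189 k² − Σₖ₌₁^1 k²
= 189·190·379/6 − 1·2·3/6
= 2268315 − 1 = 2268314

Σk² = 2268314


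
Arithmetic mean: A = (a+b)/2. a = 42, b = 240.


AM = (42 + 240)/2 = 282/2 = 141

AM = 141


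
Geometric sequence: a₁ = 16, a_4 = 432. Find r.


r^(n-1) = aₙ/a₁
r^3 = 432/16 = 27
r = 27^(1/3)
= 3

r = 3


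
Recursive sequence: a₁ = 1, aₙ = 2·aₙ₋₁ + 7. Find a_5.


Computing step by step:
a_1 = 1
a_2 = 9
a_3 = 25
a_4 = 57
a_5 = 121


a_5 = 121


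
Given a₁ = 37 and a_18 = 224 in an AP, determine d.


d = (aₙ - a₁)/(n-1)
= (224 - 37)/(18-1)
= 187/17 = 11

d = 11


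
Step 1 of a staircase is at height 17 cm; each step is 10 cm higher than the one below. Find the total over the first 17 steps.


aₙ = 17 + (17-1)×10 = 177
Sₙ = n(a₁+aₙ)/2 = 17×(17+177)/2
= 17×194/2 = 1649

S_17 = 1649


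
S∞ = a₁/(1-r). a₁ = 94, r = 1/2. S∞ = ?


S∞ = a₁/(1-r) = 94/(1 - 1/2)
= 94/(1/2)
= 188

S∞ = 188


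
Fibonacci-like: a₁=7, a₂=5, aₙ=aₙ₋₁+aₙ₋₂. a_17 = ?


Computing iteratively: 7, 5, 12, 17, 29, 46, 75, 121, 196, 317, 513, 830, ...
a_17 = 9205

a_17 = 9205


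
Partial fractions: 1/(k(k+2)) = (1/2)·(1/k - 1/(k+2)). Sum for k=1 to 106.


1/(k(k+2)) = (1/2)·(1/k - 1/(k+2)) (partial fractions)
Telescoping: Σ = (1/2)·(1 + 1/2 - 1/107 - 1/108) = 17119/23112

Sum = 17119/23112


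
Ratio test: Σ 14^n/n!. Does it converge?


aₙ = 14^n/n!
a_{n+1}/aₙ = 14^(n+1)/(n+1)! × n!/14^n
= 14/(n+1)
L = lim(n→∞) 14/(n+1) = 0
L < 1 → series CONVERGES

Converges (ratio test: L = 0 < 1)


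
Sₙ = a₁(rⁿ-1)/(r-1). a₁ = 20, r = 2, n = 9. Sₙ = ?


Sₙ = 20×(2^9 - 1)/(2 - 1)
= 20×(512 - 1)/1
= 20×511/1
= 10220

S_9 = 10220


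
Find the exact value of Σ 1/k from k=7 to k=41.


Σₖ₌7^41 1/k = 1/7 + 1/8 + 1/9 + ... + 1/41
= 36900356046679493/19914562703599200
≈ 1.8529

Sum = 36900356046679493/19914562703599200 ≈ 1.8529


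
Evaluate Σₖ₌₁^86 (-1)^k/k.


S = -1 + 1/2 - 1/3 + 1/4 - 1/5 + 1/6 - 1/7 + 1/8 ± ...
= -0.6874
(Full series converges to -ln(2) ≈ -0.6931)

S_86 = -0.6874


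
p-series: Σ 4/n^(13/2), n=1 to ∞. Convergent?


p-series test: Σ c/n^p converges if p > 1, diverges if p ≤ 1 (constant c > 0 doesn't affect convergence).
p = 13/2
13/2 > 1 → CONVERGES

Converges (p = 13/2 > 1)


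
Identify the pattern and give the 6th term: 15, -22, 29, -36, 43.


Pattern: alternating sign, magnitude arithmetic (d=7)
Terms: 15, -22, 29, -36, 43
Next term = -50

Next term = -50


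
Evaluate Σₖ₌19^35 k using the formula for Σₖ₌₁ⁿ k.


Σₖ₌19^35 k = Σₖ₌₁^35 k − Σₖ₌₁^18 k
= 35·36/2 − 18·19/2
= 630 − 171 = 459

Σk = 459


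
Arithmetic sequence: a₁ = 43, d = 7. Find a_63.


aₙ = a₁ + (n-1)d
= 43 + (63-1)×7
= 43 + 434
= 477

a_63 = 477


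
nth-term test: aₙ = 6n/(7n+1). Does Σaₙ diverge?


lim(n→∞) 6n/(7n+1) = 6/7 = 6/7  (divide numerator and denominator by n)
lim aₙ = 6/7 ≠ 0 → series DIVERGES

Diverges (lim aₙ = 6/7 ≠ 0)


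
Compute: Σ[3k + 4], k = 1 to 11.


Σ(3k+4) = 3·Σk + 4·n
= 3·66 + 4·11
= 198 + 44 = 242

Σ = 242


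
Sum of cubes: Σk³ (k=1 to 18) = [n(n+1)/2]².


n(n+1)/2 = 18×19/2 = 171
Σk³ = 171² = 29241

Σk³ = 29241


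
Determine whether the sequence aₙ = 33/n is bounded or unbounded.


a₁ = 33, a₂ = 33/2, a₃ = 33/3, ...
0 < aₙ ≤ 33 for all n ≥ 1
Lower bound: 0, Upper bound: 33
The sequence IS bounded

Bounded (0 < aₙ ≤ 33)


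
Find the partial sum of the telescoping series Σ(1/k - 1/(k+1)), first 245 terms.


Telescoping: adjacent terms cancel.
= 1/1 - 1/246
= 1 - 1/246 = 245/246

Sum = 245/246


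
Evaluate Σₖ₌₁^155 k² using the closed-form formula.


n = 155
n(n+1)(2n+1)/6 = 155×156×311/6
= 7519980/6 = 1253330

Σk² = 1253330


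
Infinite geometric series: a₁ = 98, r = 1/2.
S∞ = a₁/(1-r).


S∞ = a₁/(1-r) = 98/(1 - 1/2)
= 98/(1/2)
= 196

S∞ = 196


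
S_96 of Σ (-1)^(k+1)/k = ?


S = 1 - 1/2 + 1/3 - 1/4 + 1/5 - 1/6 + 1/7 - 1/8 ± ...
= 0.688
(Full series converges to +ln(2) ≈ +0.6931)

S_96 = 0.688


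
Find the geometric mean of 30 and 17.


GM = √(30×17) = √510 = 22.5832

GM = 22.5832


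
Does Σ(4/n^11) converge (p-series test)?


p-series test: Σ c/n^p converges if p > 1, diverges if p ≤ 1 (constant c > 0 doesn't affect convergence).
p = 11
11 > 1 → CONVERGES

Converges (p = 11 > 1)


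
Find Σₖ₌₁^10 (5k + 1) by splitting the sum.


Σ(5k+1) = 5·Σk + 1·n
= 5·55 + 1·10
= 275 + 10 = 285

Σ = 285


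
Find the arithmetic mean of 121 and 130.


AM = (121 + 130)/2 = 251/2 = 125.5

AM = 125.5


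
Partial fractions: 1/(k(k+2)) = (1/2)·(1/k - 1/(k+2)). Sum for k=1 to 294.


1/(k(k+2)) = (1/2)·(1/k - 1/(k+2)) (partial fractions)
Telescoping: Σ = (1/2)·(1 + 1/2 - 1/295 - 1/296) = 130389/174640

Sum = 130389/174640


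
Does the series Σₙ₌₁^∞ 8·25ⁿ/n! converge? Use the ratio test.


aₙ = 8·25^n/n!
a_{n+1}/aₙ = 25^(n+1)/(n+1)! × n!/25^n  (constant 8 cancels)
= 25/(n+1)
L = lim(n→∞) 25/(n+1) = 0
L < 1 → series CONVERGES

Converges (ratio test: L = 0 < 1)


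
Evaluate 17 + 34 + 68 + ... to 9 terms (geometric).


Sₙ = 17×(2^9 - 1)/(2 - 1)
= 17×(512 - 1)/1
= 17×511/1
= 8687

S_9 = 8687


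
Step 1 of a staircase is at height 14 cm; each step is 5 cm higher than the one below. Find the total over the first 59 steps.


aₙ = 14 + (59-1)×5 = 304
Sₙ = n(a₁+aₙ)/2 = 59×(14+304)/2
= 59×318/2 = 9381

S_59 = 9381


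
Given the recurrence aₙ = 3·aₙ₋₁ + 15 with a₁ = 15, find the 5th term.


Computing step by step:
a_1 = 15
a_2 = 60
a_3 = 195
a_4 = 600
a_5 = 1815


a_5 = 1815


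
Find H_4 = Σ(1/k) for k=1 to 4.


H_4 = 1/1 + 1/2 + 1/3 + 1/4
= 25/12
≈ 2.0833

H_4 = 25/12 ≈ 2.0833


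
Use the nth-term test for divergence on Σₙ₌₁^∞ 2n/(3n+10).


lim(n→∞) 2n/(3n+10) = 2/3 = 2/3  (divide numerator and denominator by n)
lim aₙ = 2/3 ≠ 0 → series DIVERGES

Diverges (lim aₙ = 2/3 ≠ 0)


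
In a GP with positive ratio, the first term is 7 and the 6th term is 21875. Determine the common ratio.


r^(n-1) = aₙ/a₁
r^5 = 21875/7 = 3125
r = 3125^(1/5)
= 5

r = 5


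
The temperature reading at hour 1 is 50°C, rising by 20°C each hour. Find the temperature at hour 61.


aₙ = a₁ + (n-1)d
= 50 + (61-1)×20
= 50 + 1200
= 1250

a_61 = 1250


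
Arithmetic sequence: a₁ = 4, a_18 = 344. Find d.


d = (aₙ - a₁)/(n-1)
= (344 - 4)/(18-1)
= 340/17 = 20

d = 20


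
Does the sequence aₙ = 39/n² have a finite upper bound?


a₁ = 39, a₂ = 39/4, a₃ = 39/9, ...
0 < aₙ ≤ 39 for all n ≥ 1
The sequence IS bounded

Bounded (0 < aₙ ≤ 39)


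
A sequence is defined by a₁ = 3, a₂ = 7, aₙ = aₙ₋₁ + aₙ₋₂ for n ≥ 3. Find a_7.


Computing iteratively: 3, 7, 10, 17, 27, 44, 71
a_7 = 71

a_7 = 71


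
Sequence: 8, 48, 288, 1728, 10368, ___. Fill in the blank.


Pattern: geometric (r=6)
Terms: 8, 48, 288, 1728, 10368
Next term = 62208

Next term = 62208


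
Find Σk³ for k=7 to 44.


Σₖ₌7^44 k³ = [44·45/2]² − [6·7/2]²
= 980100 − 441 = 979659

Σk³ = 979659


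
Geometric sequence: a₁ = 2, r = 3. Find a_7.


aₙ = a₁·r^(n-1)
= 2×3^6
= 2×729
= 1458

a_7 = 1458


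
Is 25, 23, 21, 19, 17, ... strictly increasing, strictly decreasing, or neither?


Differences: -2, -2, -2, -2
All differences < 0 → strictly DECREASING

Monotonically decreasing


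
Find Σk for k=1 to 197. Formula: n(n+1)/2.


n(n+1)/2 = 197×198/2 = 39006/2 = 19503

Σk = 19503


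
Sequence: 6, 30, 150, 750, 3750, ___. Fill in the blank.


Pattern: geometric (r=5)
Terms: 6, 30, 150, 750, 3750
Next term = 18750

Next term = 18750


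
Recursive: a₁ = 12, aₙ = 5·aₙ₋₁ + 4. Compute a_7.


Computing step by step:
a_1 = 12
a_2 = 64
a_3 = 324
a_4 = 1624
a_5 = 8124
a_6 = 40624
a_7 = 203124


a_7 = 203124


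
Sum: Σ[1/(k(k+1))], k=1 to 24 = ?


1/(k(k+1)) = 1/k - 1/(k+1) (partial fractions)
Telescoping: Σ = 1 - 1/25 = 24/25

Sum = 24/25


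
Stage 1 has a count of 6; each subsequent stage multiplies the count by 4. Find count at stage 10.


aₙ = a₁·r^(n-1)
= 6×4^9
= 6×262144
= 1572864

a_10 = 1572864


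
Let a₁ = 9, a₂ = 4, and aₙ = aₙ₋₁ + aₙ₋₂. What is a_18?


Computing iteratively: 9, 4, 13, 17, 30, 47, 77, 124, 201, 325, 526, 851, ...
a_18 = 15271

a_18 = 15271


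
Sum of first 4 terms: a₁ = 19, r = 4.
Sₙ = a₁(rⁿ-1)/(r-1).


Sₙ = 19×(4^4 - 1)/(4 - 1)
= 19×(256 - 1)/3
= 19×255/3
= 1615

S_4 = 1615


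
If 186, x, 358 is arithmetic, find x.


AM = (186 + 358)/2 = 544/2 = 272

AM = 272


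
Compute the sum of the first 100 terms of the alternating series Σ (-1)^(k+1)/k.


S = 1 - 1/2 + 1/3 - 1/4 + 1/5 - 1/6 + 1/7 - 1/8 ± ...
= 0.6882
(Full series converges to +ln(2) ≈ +0.6931)

S_100 = 0.6882


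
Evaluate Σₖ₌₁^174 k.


n(n+1)/2 = 174×175/2 = 30450/2 = 15225

Σk = 15225


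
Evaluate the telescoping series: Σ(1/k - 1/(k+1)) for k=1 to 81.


Telescoping: adjacent terms cancel.
= 1/1 - 1/82
= 1 - 1/82 = 81/82

Sum = 81/82


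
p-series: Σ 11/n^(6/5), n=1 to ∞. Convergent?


p-series test: Σ c/n^p converges if p > 1, diverges if p ≤ 1 (constant c > 0 doesn't affect convergence).
p = 6/5
6/5 > 1 → CONVERGES

Converges (p = 6/5 > 1)


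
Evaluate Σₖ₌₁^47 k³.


n(n+1)/2 = 47×48/2 = 1128
Σk³ = 1128² = 1272384

Σk³ = 1272384


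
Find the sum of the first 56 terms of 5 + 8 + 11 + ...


aₙ = 5 + (56-1)×3 = 170
Sₙ = n(a₁+aₙ)/2 = 56×(5+170)/2
= 56×175/2 = 4900

S_56 = 4900


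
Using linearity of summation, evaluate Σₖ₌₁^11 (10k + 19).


Σ(10k+19) = 10·Σk + 19·n
= 10·66 + 19·11
= 660 + 209 = 869

Σ = 869


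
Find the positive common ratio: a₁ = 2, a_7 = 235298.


r^(n-1) = aₙ/a₁
r^6 = 235298/2 = 117649
r = 117649^(1/6)
= ±7; taking r > 0 gives r = 7

r = 7


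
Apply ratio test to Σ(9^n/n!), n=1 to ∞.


aₙ = 9^n/n!
a_{n+1}/aₙ = 9^(n+1)/(n+1)! × n!/9^n
= 9/(n+1)
L = lim(n→∞) 9/(n+1) = 0
L < 1 → series CONVERGES

Converges (ratio test: L = 0 < 1)


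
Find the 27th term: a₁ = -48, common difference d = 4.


aₙ = a₁ + (n-1)d
= -48 + (27-1)×4
= -48 + 104
= 56

a_27 = 56


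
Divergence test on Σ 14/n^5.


lim(n→∞) 14/n^5 = 0
lim aₙ = 0 → nth-term test is INCONCLUSIVE
(Need other tests; this is actually a convergent p-series with p=5 > 1)

Inconclusive (lim aₙ = 0; need another test)


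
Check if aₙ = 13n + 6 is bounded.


aₙ = 13n + 6 → as n→∞, aₙ→∞
No finite upper bound exists
The sequence is UNBOUNDED

Unbounded (aₙ → ∞ as n → ∞)


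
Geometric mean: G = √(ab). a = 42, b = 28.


GM = √(42×28) = √1176 = 34.2929

GM = 34.2929


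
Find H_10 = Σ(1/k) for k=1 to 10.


H_10 = 1/1 + 1/2 + 1/3 + 1/4 + 1/5 + 1/6 + 1/7 + 1/8 + 1/9 + 1/10
= 7381/2520
≈ 2.929

H_10 = 7381/2520 ≈ 2.929


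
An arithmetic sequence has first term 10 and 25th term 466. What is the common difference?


d = (aₙ - a₁)/(n-1)
= (466 - 10)/(25-1)
= 456/24 = 19

d = 19


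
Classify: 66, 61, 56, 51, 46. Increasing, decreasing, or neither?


Differences: -5, -5, -5, -5
All differences < 0 → strictly DECREASING

Monotonically decreasing


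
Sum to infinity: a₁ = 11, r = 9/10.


S∞ = a₁/(1-r) = 11/(1 - 9/10)
= 11/(1/10)
= 110

S∞ = 110


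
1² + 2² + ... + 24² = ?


n = 24
n(n+1)(2n+1)/6 = 24×25×49/6
= 29400/6 = 4900

Σk² = 4900


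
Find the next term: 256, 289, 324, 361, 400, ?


Pattern: perfect squares: n²
Terms: 256, 289, 324, 361, 400
Next term = 441

Next term = 441


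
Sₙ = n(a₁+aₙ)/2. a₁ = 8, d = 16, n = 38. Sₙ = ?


aₙ = 8 + (38-1)×16 = 600
Sₙ = n(a₁+aₙ)/2 = 38×(8+600)/2
= 38×608/2 = 11552

S_38 = 11552


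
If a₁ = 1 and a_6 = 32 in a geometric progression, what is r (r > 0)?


r^(n-1) = aₙ/a₁
r^5 = 32/1 = 32
r = 32^(1/5)
= 2

r = 2
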